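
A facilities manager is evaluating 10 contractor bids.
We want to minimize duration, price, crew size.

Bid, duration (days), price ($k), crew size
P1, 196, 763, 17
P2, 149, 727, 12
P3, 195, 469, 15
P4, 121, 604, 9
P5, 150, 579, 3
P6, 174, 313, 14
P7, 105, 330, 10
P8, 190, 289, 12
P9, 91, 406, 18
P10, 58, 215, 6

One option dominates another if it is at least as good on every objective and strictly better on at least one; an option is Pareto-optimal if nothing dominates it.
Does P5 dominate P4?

No

P5 vs P4: P5 is worse on duration (150 vs 121), so it does not dominate P4.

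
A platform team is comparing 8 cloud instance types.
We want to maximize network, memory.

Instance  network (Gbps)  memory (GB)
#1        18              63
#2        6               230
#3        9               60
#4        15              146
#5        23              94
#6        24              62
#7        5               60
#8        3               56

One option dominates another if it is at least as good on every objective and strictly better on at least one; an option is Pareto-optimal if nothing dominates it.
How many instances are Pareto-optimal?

#1: dominated by #5 (network 23≥18, memory 94≥63).
#2: not dominated (best memory).
#3: dominated by #1 (network 18≥9, memory 63≥60).
#4: not dominated.
#5: not dominated.
#6: not dominated (best network).
#7: dominated by #1 (network 18≥5, memory 63≥60).
#8: dominated by #1 (network 18≥3, memory 63≥56).
Pareto-optimal: #2, #4, #5, #6 → 4.

4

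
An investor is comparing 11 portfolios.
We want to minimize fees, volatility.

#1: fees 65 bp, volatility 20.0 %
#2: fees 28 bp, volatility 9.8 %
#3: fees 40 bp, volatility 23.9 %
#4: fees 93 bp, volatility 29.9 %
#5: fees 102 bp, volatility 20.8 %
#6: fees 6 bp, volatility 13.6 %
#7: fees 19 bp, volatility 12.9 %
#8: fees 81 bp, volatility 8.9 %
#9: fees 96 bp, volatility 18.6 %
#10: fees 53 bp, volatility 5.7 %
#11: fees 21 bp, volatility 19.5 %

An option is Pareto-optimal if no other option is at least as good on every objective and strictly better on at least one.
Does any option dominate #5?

Yes

#1 vs #5: fees 65≤102, volatility 20.0≤20.8 — #1 is at least as good on every objective and strictly better on at least one, so #1 dominates #5.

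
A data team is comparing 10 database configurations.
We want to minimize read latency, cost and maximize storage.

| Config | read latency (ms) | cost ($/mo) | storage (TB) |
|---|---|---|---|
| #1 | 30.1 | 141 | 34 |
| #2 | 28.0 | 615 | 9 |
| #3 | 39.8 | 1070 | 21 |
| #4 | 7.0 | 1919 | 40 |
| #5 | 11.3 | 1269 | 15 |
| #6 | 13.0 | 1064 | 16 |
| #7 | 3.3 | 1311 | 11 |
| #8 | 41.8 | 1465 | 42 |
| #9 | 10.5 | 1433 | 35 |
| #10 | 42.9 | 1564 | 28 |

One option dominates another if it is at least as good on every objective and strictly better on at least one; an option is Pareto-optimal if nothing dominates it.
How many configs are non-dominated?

8

#1: not dominated (best cost).
#2: not dominated.
#3: dominated by #1 (read latency 30.1≤39.8, cost 141≤1070, storage 34≥21).
#4: not dominated.
#5: not dominated.
#6: not dominated.
#7: not dominated (best read latency).
#8: not dominated (best storage).
#9: not dominated.
#10: dominated by #1 (read latency 30.1≤42.9, cost 141≤1564, storage 34≥28).
Pareto-optimal: #1, #2, #4, #5, #6, #7, #8, #9 → 8.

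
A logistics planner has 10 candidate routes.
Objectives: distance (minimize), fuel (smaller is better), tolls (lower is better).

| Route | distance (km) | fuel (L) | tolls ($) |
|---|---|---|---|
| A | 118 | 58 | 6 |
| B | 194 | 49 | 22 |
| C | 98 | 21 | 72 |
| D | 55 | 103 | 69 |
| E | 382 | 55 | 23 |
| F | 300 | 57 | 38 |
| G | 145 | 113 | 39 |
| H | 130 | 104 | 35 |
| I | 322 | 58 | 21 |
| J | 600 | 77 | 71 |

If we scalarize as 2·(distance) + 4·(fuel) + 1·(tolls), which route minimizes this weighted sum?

C

A: 2·118 + 4·58 + 1·6 = 474
B: 2·194 + 4·49 + 1·22 = 606
C: 2·98 + 4·21 + 1·72 = 352
D: 2·55 + 4·103 + 1·69 = 591
E: 2·382 + 4·55 + 1·23 = 1007
F: 2·300 + 4·57 + 1·38 = 866
G: 2·145 + 4·113 + 1·39 = 781
H: 2·130 + 4·104 + 1·35 = 711
I: 2·322 + 4·58 + 1·21 = 897
J: 2·600 + 4·77 + 1·71 = 1579
Lowest: C at 352.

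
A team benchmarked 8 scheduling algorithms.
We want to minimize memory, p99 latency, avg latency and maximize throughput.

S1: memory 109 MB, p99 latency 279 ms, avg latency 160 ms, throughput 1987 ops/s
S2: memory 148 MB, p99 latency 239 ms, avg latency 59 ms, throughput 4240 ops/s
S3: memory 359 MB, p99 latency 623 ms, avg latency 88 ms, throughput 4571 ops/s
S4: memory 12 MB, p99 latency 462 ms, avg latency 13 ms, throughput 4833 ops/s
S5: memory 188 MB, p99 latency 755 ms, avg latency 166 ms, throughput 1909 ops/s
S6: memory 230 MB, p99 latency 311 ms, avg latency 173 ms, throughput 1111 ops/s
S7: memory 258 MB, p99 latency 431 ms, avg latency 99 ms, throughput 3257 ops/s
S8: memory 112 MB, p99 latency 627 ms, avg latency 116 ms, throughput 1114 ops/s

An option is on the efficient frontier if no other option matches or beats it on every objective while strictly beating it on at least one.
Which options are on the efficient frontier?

S1: not dominated.
S2: not dominated (best p99 latency).
S3: dominated by S4 (memory 12≤359, p99 latency 462≤623, avg latency 13≤88, throughput 4833≥4571).
S4: not dominated (best memory).
S5: dominated by S1 (memory 109≤188, p99 latency 279≤755, avg latency 160≤166, throughput 1987≥1909).
S6: dominated by S1 (memory 109≤230, p99 latency 279≤311, avg latency 160≤173, throughput 1987≥1111).
S7: dominated by S2 (memory 148≤258, p99 latency 239≤431, avg latency 59≤99, throughput 4240≥3257).
S8: dominated by S4 (memory 12≤112, p99 latency 462≤627, avg latency 13≤116, throughput 4833≥1114).

S1, S2, S4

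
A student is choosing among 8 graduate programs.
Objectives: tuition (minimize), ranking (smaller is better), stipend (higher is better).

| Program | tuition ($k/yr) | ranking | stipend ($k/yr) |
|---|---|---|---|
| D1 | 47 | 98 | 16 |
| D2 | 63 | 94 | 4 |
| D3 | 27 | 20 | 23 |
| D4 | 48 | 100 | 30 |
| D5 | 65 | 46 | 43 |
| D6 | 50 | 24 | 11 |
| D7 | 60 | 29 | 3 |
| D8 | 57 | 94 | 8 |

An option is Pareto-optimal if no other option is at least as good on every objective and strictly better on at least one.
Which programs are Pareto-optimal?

D3, D4, D5

D1: dominated by D3 (tuition 27≤47, ranking 20≤98, stipend 23≥16).
D2: dominated by D3 (tuition 27≤63, ranking 20≤94, stipend 23≥4).
D3: not dominated (best tuition).
D4: not dominated.
D5: not dominated (best stipend).
D6: dominated by D3 (tuition 27≤50, ranking 20≤24, stipend 23≥11).
D7: dominated by D3 (tuition 27≤60, ranking 20≤29, stipend 23≥3).
D8: dominated by D3 (tuition 27≤57, ranking 20≤94, stipend 23≥8).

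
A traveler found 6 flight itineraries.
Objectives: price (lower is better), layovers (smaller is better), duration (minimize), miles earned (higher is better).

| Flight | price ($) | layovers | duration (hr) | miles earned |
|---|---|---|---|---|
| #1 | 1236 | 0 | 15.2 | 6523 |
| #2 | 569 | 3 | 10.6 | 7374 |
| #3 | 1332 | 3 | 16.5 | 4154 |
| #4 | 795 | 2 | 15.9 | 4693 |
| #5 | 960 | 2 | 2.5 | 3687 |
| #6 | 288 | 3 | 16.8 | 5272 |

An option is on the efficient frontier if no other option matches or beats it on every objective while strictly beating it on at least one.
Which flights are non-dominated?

#1: not dominated (best layovers).
#2: not dominated (best miles earned).
#3: dominated by #1 (price 1236≤1332, layovers 0≤3, duration 15.2≤16.5, miles earned 6523≥4154).
#4: not dominated.
#5: not dominated (best duration).
#6: not dominated (best price).

#1, #2, #4, #5, #6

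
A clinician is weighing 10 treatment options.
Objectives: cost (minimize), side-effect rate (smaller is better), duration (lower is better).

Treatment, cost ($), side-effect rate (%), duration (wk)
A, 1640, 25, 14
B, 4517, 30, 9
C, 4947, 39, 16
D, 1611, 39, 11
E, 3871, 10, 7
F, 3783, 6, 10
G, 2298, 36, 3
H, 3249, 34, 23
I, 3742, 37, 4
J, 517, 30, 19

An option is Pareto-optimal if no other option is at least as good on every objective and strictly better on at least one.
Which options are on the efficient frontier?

A: not dominated.
B: dominated by E (cost 3871≤4517, side-effect rate 10≤30, duration 7≤9).
C: dominated by A (cost 1640≤4947, side-effect rate 25≤39, duration 14≤16).
D: not dominated.
E: not dominated.
F: not dominated (best side-effect rate).
G: not dominated (best duration).
H: dominated by A (cost 1640≤3249, side-effect rate 25≤34, duration 14≤23).
I: dominated by G (cost 2298≤3742, side-effect rate 36≤37, duration 3≤4).
J: not dominated (best cost).

A, D, E, F, G, J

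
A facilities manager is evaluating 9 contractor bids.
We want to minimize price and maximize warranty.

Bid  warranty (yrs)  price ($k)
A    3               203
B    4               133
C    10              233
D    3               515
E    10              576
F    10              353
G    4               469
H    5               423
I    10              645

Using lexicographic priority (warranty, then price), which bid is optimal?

First maximize warranty: best is 10, kept {C, E, F, I}.
Then minimize price: best is 233, kept {C}.

C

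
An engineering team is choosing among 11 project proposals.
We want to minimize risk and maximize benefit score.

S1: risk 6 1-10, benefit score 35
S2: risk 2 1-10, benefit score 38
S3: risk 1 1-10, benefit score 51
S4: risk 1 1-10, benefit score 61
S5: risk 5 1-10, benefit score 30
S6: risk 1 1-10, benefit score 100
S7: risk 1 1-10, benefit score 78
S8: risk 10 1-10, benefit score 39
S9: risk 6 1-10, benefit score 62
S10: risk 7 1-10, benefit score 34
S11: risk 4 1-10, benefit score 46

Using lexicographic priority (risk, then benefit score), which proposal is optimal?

First minimize risk: best is 1, kept {S3, S4, S6, S7}.
Then maximize benefit score: best is 100, kept {S6}.

S6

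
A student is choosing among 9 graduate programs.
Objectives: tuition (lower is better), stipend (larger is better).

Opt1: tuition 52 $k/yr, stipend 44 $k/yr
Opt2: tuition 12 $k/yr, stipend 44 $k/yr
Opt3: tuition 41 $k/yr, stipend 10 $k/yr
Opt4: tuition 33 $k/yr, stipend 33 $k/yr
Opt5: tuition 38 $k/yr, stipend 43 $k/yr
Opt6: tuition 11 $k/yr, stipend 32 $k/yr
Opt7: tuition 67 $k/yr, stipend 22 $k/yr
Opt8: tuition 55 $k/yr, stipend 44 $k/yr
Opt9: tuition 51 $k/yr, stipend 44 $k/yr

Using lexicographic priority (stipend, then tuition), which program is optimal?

Opt2

First maximize stipend: best is 44, kept {Opt1, Opt2, Opt8, Opt9}.
Then minimize tuition: best is 12, kept {Opt2}.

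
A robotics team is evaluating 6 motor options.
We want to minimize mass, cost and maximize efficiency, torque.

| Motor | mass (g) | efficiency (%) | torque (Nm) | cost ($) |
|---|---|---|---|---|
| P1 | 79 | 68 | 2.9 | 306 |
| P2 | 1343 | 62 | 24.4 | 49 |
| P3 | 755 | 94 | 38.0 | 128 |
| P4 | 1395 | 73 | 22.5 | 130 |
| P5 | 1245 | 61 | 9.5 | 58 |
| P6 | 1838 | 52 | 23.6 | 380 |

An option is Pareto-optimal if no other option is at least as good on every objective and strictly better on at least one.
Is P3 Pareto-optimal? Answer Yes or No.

Yes

P1: worse on efficiency (68 vs 94).
P2: worse on mass (1343 vs 755).
P4: worse on mass (1395 vs 755).
P5: worse on mass (1245 vs 755).
P6: worse on mass (1838 vs 755).
No option is at least as good as P3 on every objective and strictly better on one.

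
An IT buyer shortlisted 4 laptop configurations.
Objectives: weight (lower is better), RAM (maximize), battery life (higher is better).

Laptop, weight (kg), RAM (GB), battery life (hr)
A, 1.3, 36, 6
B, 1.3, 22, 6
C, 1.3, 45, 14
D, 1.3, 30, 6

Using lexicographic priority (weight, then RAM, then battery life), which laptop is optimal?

C

First minimize weight: best is 1.3, kept {A, B, C, D}.
Then maximize RAM: best is 45, kept {C}.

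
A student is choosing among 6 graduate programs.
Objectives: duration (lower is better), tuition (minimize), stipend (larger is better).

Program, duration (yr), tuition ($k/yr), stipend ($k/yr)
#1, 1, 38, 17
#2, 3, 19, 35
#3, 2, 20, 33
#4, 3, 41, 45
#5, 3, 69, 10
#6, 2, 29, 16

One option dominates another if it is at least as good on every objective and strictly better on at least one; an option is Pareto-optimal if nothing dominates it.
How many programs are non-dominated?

4

#1: not dominated (best duration).
#2: not dominated (best tuition).
#3: not dominated.
#4: not dominated (best stipend).
#5: dominated by #1 (duration 1≤3, tuition 38≤69, stipend 17≥10).
#6: dominated by #3 (duration 2≤2, tuition 20≤29, stipend 33≥16).
Pareto-optimal: #1, #2, #3, #4 → 4.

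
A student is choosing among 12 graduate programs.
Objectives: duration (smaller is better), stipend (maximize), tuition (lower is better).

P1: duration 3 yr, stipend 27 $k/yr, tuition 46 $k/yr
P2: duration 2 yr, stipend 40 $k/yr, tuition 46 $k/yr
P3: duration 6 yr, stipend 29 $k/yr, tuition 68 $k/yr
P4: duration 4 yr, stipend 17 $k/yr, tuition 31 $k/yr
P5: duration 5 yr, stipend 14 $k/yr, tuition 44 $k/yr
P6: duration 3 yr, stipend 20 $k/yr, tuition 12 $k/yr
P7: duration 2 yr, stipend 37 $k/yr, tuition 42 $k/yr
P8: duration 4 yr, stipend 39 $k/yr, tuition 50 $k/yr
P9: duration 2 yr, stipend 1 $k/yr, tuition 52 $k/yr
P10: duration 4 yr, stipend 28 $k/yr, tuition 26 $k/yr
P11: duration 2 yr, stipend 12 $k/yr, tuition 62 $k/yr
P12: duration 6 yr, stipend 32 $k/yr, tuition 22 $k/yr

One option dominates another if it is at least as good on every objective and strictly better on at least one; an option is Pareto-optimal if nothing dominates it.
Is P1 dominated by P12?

P12 vs P1: P12 is worse on duration (6 vs 3), so it does not dominate P1.

No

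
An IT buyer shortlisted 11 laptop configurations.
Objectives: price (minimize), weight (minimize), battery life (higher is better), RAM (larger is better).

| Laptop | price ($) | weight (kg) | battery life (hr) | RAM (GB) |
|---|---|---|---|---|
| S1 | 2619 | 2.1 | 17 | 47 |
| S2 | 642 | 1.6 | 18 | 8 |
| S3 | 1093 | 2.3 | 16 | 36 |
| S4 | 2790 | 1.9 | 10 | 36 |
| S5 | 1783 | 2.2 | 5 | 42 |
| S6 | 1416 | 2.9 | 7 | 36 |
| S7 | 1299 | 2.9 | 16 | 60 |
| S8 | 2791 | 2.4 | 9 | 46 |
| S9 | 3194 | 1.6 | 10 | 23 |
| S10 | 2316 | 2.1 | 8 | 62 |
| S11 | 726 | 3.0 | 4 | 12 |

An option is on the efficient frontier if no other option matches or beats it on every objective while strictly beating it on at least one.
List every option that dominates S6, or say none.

S3, S7

S3: price 1093≤1416, weight 2.3≤2.9, battery life 16≥7, RAM 36≥36 — dominates S6.
S7: price 1299≤1416, weight 2.9≤2.9, battery life 16≥7, RAM 60≥36 — dominates S6.
Others (S1, S2, S4, S5, S8, S9, S10, S11) are each worse than S6 on at least one objective.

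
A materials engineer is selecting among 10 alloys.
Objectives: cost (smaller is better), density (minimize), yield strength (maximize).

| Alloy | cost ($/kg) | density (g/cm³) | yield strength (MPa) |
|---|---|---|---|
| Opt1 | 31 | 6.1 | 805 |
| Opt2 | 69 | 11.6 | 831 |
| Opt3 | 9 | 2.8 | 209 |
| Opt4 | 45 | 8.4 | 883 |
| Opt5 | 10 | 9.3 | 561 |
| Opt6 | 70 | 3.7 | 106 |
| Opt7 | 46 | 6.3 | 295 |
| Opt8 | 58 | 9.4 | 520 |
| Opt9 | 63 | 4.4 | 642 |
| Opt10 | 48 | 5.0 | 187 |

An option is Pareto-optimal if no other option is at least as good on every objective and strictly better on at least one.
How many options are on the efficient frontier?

5

Opt1: not dominated.
Opt2: dominated by Opt4 (cost 45≤69, density 8.4≤11.6, yield strength 883≥831).
Opt3: not dominated (best cost).
Opt4: not dominated (best yield strength).
Opt5: not dominated.
Opt6: dominated by Opt3 (cost 9≤70, density 2.8≤3.7, yield strength 209≥106).
Opt7: dominated by Opt1 (cost 31≤46, density 6.1≤6.3, yield strength 805≥295).
Opt8: dominated by Opt1 (cost 31≤58, density 6.1≤9.4, yield strength 805≥520).
Opt9: not dominated.
Opt10: dominated by Opt3 (cost 9≤48, density 2.8≤5.0, yield strength 209≥187).
Pareto-optimal: Opt1, Opt3, Opt4, Opt5, Opt9 → 5.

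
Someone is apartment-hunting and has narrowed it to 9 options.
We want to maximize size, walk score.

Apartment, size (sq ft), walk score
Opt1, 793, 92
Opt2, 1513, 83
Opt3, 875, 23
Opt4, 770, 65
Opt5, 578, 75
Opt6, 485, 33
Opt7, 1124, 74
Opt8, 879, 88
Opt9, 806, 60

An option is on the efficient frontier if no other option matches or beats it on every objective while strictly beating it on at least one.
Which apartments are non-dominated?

Opt1, Opt2, Opt8

Opt1: not dominated (best walk score).
Opt2: not dominated (best size).
Opt3: dominated by Opt2 (size 1513≥875, walk score 83≥23).
Opt4: dominated by Opt1 (size 793≥770, walk score 92≥65).
Opt5: dominated by Opt1 (size 793≥578, walk score 92≥75).
Opt6: dominated by Opt1 (size 793≥485, walk score 92≥33).
Opt7: dominated by Opt2 (size 1513≥1124, walk score 83≥74).
Opt8: not dominated.
Opt9: dominated by Opt2 (size 1513≥806, walk score 83≥60).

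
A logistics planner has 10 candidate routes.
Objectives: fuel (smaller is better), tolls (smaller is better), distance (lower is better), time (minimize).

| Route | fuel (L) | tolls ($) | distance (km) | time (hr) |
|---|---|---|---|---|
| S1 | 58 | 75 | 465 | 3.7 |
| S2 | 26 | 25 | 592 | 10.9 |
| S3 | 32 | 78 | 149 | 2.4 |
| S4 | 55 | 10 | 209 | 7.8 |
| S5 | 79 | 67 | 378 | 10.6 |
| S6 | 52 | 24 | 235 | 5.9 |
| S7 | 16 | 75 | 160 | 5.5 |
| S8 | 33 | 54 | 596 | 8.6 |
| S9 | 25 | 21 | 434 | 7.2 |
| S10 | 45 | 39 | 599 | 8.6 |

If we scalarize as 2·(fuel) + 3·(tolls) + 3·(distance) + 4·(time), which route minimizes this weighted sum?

S1: 2·58 + 3·75 + 3·465 + 4·3.7 = 1750.8
S2: 2·26 + 3·25 + 3·592 + 4·10.9 = 1946.6
S3: 2·32 + 3·78 + 3·149 + 4·2.4 = 754.6
S4: 2·55 + 3·10 + 3·209 + 4·7.8 = 798.2
S5: 2·79 + 3·67 + 3·378 + 4·10.6 = 1535.4
S6: 2·52 + 3·24 + 3·235 + 4·5.9 = 904.6
S7: 2·16 + 3·75 + 3·160 + 4·5.5 = 759.0
S8: 2·33 + 3·54 + 3·596 + 4·8.6 = 2050.4
S9: 2·25 + 3·21 + 3·434 + 4·7.2 = 1443.8
S10: 2·45 + 3·39 + 3·599 + 4·8.6 = 2038.4
Lowest: S3 at 754.6.

S3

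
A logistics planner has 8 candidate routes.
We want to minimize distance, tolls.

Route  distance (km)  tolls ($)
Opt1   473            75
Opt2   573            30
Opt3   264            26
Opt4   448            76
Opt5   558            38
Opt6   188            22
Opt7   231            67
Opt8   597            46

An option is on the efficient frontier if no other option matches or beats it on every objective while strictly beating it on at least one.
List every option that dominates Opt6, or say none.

none

Opt1: worse on distance (473 vs 188).
Opt2: worse on distance (573 vs 188).
Opt3: worse on distance (264 vs 188).
Opt4: worse on distance (448 vs 188).
Opt5: worse on distance (558 vs 188).
Opt7: worse on distance (231 vs 188).
Opt8: worse on distance (597 vs 188).
No option dominates Opt6.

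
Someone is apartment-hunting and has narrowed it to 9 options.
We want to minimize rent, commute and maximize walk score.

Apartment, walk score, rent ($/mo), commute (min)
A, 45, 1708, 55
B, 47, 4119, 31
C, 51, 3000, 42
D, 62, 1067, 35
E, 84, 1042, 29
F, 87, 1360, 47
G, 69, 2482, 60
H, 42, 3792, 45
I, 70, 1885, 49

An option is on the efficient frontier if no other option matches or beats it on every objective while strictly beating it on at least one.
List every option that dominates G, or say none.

E, F, I

E: walk score 84≥69, rent 1042≤2482, commute 29≤60 — dominates G.
F: walk score 87≥69, rent 1360≤2482, commute 47≤60 — dominates G.
I: walk score 70≥69, rent 1885≤2482, commute 49≤60 — dominates G.
Others (A, B, C, D, H) are each worse than G on at least one objective.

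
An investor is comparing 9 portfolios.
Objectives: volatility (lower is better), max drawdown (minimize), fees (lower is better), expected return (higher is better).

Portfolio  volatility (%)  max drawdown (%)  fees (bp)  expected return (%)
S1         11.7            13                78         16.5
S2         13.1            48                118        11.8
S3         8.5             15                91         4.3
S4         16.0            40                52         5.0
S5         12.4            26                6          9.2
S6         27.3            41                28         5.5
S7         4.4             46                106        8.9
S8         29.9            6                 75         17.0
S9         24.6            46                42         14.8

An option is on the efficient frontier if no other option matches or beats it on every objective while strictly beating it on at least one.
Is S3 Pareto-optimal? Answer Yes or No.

Yes

S1: worse on volatility (11.7 vs 8.5).
S2: worse on volatility (13.1 vs 8.5).
S4: worse on volatility (16.0 vs 8.5).
S5: worse on volatility (12.4 vs 8.5).
S6: worse on volatility (27.3 vs 8.5).
S7: worse on max drawdown (46 vs 15).
S8: worse on volatility (29.9 vs 8.5).
S9: worse on volatility (24.6 vs 8.5).
No option is at least as good as S3 on every objective and strictly better on one.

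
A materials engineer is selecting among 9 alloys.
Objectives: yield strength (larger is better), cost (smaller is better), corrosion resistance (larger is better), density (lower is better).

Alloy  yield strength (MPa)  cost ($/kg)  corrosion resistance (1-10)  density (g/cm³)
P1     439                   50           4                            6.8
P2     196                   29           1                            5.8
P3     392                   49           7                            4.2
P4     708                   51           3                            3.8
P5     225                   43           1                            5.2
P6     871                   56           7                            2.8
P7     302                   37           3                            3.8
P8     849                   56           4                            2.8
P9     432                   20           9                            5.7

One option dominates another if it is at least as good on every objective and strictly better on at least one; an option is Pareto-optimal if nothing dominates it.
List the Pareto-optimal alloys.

P1, P3, P4, P6, P7, P9

P1: not dominated.
P2: dominated by P9 (yield strength 432≥196, cost 20≤29, corrosion resistance 9≥1, density 5.7≤5.8).
P3: not dominated.
P4: not dominated.
P5: dominated by P7 (yield strength 302≥225, cost 37≤43, corrosion resistance 3≥1, density 3.8≤5.2).
P6: not dominated (best yield strength).
P7: not dominated.
P8: dominated by P6 (yield strength 871≥849, cost 56≤56, corrosion resistance 7≥4, density 2.8≤2.8).
P9: not dominated (best cost).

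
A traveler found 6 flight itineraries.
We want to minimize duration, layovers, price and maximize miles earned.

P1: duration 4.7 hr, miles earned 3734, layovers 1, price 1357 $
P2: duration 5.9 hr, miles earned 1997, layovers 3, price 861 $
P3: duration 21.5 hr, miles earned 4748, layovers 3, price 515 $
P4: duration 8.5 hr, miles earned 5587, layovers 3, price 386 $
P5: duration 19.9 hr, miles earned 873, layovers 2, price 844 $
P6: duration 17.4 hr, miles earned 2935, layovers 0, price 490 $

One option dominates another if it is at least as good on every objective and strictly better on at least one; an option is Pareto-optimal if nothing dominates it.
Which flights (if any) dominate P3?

P4: duration 8.5≤21.5, miles earned 5587≥4748, layovers 3≤3, price 386≤515 — dominates P3.
Others (P1, P2, P5, P6) are each worse than P3 on at least one objective.

P4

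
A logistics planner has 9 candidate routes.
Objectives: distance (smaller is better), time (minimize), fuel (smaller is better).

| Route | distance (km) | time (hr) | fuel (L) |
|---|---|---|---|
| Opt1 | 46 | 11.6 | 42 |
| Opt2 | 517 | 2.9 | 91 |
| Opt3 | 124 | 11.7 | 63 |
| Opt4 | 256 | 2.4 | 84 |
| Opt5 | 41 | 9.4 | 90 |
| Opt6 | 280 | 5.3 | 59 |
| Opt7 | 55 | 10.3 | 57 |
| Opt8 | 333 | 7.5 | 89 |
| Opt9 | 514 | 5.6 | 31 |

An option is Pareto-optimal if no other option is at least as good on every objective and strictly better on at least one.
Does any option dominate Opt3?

Opt1 vs Opt3: distance 46≤124, time 11.6≤11.7, fuel 42≤63 — Opt1 is at least as good on every objective and strictly better on at least one, so Opt1 dominates Opt3.

Yes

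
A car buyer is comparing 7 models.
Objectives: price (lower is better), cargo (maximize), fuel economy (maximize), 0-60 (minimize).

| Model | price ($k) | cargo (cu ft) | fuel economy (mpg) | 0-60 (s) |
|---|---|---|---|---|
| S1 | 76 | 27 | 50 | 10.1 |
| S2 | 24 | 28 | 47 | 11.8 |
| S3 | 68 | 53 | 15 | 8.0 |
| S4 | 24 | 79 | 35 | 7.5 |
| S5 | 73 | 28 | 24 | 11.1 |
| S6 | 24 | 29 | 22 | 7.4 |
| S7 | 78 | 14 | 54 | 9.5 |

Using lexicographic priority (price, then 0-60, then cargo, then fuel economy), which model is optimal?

First minimize price: best is 24, kept {S2, S4, S6}.
Then minimize 0-60: best is 7.4, kept {S6}.

S6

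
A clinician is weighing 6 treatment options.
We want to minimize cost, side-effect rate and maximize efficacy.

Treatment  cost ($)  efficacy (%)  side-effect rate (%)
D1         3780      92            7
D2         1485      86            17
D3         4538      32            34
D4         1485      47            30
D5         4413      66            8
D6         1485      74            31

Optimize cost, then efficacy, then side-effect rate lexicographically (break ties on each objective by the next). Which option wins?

First minimize cost: best is 1485, kept {D2, D4, D6}.
Then maximize efficacy: best is 86, kept {D2}.

D2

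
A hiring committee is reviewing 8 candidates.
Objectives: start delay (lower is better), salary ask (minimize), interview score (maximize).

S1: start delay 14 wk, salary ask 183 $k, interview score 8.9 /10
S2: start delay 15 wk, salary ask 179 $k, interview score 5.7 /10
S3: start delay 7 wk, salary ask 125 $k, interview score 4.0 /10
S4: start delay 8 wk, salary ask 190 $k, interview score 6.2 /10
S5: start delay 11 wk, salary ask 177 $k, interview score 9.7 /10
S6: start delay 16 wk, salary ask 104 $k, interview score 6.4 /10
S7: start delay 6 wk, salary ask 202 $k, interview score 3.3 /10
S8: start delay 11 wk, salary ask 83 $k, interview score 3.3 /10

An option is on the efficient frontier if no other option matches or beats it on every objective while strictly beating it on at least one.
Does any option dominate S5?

No

S1: worse on start delay (14 vs 11).
S2: worse on start delay (15 vs 11).
S3: worse on interview score (4.0 vs 9.7).
S4: worse on salary ask (190 vs 177).
S6: worse on start delay (16 vs 11).
S7: worse on salary ask (202 vs 177).
S8: worse on interview score (3.3 vs 9.7).
No option is at least as good as S5 on every objective and strictly better on one.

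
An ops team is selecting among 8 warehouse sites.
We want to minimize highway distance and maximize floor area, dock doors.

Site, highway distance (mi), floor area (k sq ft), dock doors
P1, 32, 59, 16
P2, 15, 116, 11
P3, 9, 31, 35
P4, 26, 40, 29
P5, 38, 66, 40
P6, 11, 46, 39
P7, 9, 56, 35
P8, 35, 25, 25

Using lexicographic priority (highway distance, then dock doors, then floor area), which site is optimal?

P7

First minimize highway distance: best is 9, kept {P3, P7}.
Then maximize dock doors: best is 35, kept {P3, P7}.
Then maximize floor area: best is 56, kept {P7}.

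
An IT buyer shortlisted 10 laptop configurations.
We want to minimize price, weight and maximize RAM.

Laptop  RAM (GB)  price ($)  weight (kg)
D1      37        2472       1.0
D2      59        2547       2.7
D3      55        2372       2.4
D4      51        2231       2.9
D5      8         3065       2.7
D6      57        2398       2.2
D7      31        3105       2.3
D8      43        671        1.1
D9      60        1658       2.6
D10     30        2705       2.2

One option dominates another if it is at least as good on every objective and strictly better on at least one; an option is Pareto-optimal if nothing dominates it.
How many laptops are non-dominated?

D1: not dominated (best weight).
D2: dominated by D9 (RAM 60≥59, price 1658≤2547, weight 2.6≤2.7).
D3: not dominated.
D4: dominated by D9 (RAM 60≥51, price 1658≤2231, weight 2.6≤2.9).
D5: dominated by D1 (RAM 37≥8, price 2472≤3065, weight 1.0≤2.7).
D6: not dominated.
D7: dominated by D1 (RAM 37≥31, price 2472≤3105, weight 1.0≤2.3).
D8: not dominated (best price).
D9: not dominated (best RAM).
D10: dominated by D1 (RAM 37≥30, price 2472≤2705, weight 1.0≤2.2).
Pareto-optimal: D1, D3, D6, D8, D9 → 5.

5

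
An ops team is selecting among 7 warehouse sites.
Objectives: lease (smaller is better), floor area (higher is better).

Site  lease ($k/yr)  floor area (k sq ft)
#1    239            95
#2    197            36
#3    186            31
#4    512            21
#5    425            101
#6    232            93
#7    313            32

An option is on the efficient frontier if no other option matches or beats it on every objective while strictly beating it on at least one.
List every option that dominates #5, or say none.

none

#1: worse on floor area (95 vs 101).
#2: worse on floor area (36 vs 101).
#3: worse on floor area (31 vs 101).
#4: worse on lease (512 vs 425).
#6: worse on floor area (93 vs 101).
#7: worse on floor area (32 vs 101).
No option dominates #5.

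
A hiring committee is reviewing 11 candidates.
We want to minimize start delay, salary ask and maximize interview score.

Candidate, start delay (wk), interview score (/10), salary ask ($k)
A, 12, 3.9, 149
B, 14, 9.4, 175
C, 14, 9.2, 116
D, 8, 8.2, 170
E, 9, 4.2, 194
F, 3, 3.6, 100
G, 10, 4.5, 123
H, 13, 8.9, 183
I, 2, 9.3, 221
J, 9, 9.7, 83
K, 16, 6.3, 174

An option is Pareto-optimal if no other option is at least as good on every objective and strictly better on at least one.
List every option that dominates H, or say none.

J: start delay 9≤13, interview score 9.7≥8.9, salary ask 83≤183 — dominates H.
Others (A, B, C, D, E, F, G, I, K) are each worse than H on at least one objective.

J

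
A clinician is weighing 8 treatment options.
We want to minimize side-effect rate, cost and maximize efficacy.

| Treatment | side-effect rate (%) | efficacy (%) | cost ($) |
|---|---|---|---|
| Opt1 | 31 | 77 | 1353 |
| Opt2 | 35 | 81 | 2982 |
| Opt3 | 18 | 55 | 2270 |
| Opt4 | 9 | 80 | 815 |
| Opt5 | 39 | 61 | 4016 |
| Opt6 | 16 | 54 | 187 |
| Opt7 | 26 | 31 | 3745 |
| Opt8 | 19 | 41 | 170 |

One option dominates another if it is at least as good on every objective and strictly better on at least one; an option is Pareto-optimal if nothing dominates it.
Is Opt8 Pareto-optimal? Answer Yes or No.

Opt1: worse on side-effect rate (31 vs 19).
Opt2: worse on side-effect rate (35 vs 19).
Opt3: worse on cost (2270 vs 170).
Opt4: worse on cost (815 vs 170).
Opt5: worse on side-effect rate (39 vs 19).
Opt6: worse on cost (187 vs 170).
Opt7: worse on side-effect rate (26 vs 19).
No option is at least as good as Opt8 on every objective and strictly better on one.

Yes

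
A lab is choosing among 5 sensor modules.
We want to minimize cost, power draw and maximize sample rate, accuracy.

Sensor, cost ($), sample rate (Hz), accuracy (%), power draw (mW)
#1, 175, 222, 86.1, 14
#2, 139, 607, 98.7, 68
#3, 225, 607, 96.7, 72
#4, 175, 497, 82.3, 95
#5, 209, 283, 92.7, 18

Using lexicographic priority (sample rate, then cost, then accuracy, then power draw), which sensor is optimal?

#2

First maximize sample rate: best is 607, kept {#2, #3}.
Then minimize cost: best is 139, kept {#2}.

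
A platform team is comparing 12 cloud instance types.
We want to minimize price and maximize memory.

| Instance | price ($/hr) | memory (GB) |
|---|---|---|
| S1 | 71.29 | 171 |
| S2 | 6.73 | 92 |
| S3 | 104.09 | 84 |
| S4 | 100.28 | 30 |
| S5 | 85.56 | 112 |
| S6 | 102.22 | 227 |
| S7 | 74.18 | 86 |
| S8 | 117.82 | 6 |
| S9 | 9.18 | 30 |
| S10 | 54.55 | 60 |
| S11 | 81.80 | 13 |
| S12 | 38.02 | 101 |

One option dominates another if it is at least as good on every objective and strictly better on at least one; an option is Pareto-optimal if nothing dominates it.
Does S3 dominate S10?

S3 vs S10: S3 is worse on price (104.09 vs 54.55), so it does not dominate S10.

No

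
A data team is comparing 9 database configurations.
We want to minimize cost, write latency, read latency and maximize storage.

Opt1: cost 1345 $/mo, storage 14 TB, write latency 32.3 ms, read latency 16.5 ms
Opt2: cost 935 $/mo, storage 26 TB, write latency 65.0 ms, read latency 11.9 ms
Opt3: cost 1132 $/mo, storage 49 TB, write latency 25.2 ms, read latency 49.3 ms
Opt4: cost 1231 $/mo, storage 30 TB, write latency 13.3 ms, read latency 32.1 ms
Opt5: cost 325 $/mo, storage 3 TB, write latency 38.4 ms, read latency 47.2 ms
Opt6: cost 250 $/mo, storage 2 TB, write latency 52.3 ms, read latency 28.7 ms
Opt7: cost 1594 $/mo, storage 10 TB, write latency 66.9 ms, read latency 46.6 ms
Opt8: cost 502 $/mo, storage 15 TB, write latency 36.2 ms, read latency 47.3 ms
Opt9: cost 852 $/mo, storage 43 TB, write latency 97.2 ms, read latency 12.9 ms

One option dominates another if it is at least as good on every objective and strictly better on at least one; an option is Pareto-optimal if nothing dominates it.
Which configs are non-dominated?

Opt1: not dominated.
Opt2: not dominated (best read latency).
Opt3: not dominated (best storage).
Opt4: not dominated (best write latency).
Opt5: not dominated.
Opt6: not dominated (best cost).
Opt7: dominated by Opt1 (cost 1345≤1594, storage 14≥10, write latency 32.3≤66.9, read latency 16.5≤46.6).
Opt8: not dominated.
Opt9: not dominated.

Opt1, Opt2, Opt3, Opt4, Opt5, Opt6, Opt8, Opt9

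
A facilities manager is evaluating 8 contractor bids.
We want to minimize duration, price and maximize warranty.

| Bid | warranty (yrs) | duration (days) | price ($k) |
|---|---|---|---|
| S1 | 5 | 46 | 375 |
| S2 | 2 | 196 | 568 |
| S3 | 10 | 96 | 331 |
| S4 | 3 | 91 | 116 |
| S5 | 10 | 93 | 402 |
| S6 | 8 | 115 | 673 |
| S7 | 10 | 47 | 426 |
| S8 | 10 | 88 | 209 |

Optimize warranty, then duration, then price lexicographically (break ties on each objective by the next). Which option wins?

First maximize warranty: best is 10, kept {S3, S5, S7, S8}.
Then minimize duration: best is 47, kept {S7}.

S7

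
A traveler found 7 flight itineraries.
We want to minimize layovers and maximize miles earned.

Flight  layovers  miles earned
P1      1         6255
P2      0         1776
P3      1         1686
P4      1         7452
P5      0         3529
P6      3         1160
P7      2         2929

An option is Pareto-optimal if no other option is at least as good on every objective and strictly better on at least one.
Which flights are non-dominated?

P4, P5

P1: dominated by P4 (layovers 1≤1, miles earned 7452≥6255).
P2: dominated by P5 (layovers 0≤0, miles earned 3529≥1776).
P3: dominated by P1 (layovers 1≤1, miles earned 6255≥1686).
P4: not dominated (best miles earned).
P5: not dominated.
P6: dominated by P1 (layovers 1≤3, miles earned 6255≥1160).
P7: dominated by P1 (layovers 1≤2, miles earned 6255≥2929).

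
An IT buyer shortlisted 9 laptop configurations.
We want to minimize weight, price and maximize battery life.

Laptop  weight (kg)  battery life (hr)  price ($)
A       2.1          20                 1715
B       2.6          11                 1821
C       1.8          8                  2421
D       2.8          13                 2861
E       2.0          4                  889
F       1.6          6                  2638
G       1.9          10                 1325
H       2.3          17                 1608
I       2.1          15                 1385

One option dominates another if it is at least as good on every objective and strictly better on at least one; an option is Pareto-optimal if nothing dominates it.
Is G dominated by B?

B vs G: B is worse on weight (2.6 vs 1.9), so it does not dominate G.

No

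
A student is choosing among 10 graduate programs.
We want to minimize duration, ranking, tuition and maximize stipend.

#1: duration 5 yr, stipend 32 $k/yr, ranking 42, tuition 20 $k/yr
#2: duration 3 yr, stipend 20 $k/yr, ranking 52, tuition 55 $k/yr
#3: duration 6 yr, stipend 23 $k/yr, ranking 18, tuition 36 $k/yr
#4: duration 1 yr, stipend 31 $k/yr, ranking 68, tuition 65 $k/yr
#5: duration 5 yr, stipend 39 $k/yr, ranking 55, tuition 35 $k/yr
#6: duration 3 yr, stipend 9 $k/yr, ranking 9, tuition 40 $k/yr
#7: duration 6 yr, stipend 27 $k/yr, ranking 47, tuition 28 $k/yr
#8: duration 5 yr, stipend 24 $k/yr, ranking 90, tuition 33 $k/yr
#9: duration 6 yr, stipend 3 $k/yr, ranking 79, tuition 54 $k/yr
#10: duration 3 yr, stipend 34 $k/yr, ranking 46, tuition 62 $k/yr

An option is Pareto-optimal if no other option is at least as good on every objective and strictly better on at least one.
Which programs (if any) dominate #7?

#1: duration 5≤6, stipend 32≥27, ranking 42≤47, tuition 20≤28 — dominates #7.
Others (#2, #3, #4, #5, #6, #8, #9, #10) are each worse than #7 on at least one objective.

#1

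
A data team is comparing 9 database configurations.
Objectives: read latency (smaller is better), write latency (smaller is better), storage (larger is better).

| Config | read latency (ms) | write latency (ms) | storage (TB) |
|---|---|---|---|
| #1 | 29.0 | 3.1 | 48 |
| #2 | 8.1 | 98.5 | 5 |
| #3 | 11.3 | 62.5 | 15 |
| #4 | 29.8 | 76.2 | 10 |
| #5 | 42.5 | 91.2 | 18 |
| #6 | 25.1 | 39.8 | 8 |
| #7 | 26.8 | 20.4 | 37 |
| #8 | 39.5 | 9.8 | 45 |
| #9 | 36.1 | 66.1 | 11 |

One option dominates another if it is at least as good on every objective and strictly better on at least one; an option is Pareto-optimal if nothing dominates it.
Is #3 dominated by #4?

#4 vs #3: #4 is worse on read latency (29.8 vs 11.3), so it does not dominate #3.

No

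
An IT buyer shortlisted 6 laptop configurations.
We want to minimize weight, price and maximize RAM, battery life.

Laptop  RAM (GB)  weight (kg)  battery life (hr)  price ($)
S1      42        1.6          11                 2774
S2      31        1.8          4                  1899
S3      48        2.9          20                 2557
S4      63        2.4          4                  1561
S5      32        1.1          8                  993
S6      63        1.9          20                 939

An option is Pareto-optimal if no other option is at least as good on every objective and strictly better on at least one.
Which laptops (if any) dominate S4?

S6

S6: RAM 63≥63, weight 1.9≤2.4, battery life 20≥4, price 939≤1561 — dominates S4.
Others (S1, S2, S3, S5) are each worse than S4 on at least one objective.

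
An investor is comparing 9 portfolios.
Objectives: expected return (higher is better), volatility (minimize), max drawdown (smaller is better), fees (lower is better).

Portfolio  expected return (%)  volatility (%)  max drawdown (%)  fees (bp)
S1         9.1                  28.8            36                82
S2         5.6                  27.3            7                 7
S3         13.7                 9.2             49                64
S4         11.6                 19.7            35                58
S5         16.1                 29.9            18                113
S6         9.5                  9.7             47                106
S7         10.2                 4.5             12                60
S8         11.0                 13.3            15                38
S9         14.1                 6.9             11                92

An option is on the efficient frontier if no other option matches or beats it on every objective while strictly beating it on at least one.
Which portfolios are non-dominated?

S1: dominated by S4 (expected return 11.6≥9.1, volatility 19.7≤28.8, max drawdown 35≤36, fees 58≤82).
S2: not dominated (best max drawdown).
S3: not dominated.
S4: not dominated.
S5: not dominated (best expected return).
S6: dominated by S7 (expected return 10.2≥9.5, volatility 4.5≤9.7, max drawdown 12≤47, fees 60≤106).
S7: not dominated (best volatility).
S8: not dominated.
S9: not dominated.

S2, S3, S4, S5, S7, S8, S9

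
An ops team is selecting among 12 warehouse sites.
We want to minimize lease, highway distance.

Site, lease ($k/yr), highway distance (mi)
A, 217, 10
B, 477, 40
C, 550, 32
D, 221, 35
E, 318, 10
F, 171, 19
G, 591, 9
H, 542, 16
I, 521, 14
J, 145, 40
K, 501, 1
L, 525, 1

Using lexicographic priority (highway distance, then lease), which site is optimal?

K

First minimize highway distance: best is 1, kept {K, L}.
Then minimize lease: best is 501, kept {K}.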